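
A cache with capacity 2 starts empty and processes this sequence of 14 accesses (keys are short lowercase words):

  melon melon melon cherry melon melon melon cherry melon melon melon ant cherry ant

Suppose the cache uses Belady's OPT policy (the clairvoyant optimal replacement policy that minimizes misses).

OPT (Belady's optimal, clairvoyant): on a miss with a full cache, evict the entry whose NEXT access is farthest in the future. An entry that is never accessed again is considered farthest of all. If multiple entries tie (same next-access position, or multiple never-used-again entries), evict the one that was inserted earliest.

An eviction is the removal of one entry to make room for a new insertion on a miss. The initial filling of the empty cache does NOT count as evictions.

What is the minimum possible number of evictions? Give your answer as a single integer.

OPT (Belady) simulation (capacity=2):
  1. access melon: MISS. Cache: [melon]
  2. access melon: HIT. Next use of melon: step 3. Cache: [melon]
  3. access melon: HIT. Next use of melon: step 5. Cache: [melon]
  4. access cherry: MISS. Cache: [melon cherry]
  5. access melon: HIT. Next use of melon: step 6. Cache: [melon cherry]
  6. access melon: HIT. Next use of melon: step 7. Cache: [melon cherry]
  7. access melon: HIT. Next use of melon: step 9. Cache: [melon cherry]
  8. access cherry: HIT. Next use of cherry: step 13. Cache: [melon cherry]
  9. access melon: HIT. Next use of melon: step 10. Cache: [melon cherry]
  10. access melon: HIT. Next use of melon: step 11. Cache: [melon cherry]
  11. access melon: HIT. Next use of melon: never. Cache: [melon cherry]
  12. access ant: MISS, evict melon (next use: never). Cache: [cherry ant]
  13. access cherry: HIT. Next use of cherry: never. Cache: [cherry ant]
  14. access ant: HIT. Next use of ant: never. Cache: [cherry ant]
Total: 11 hits, 3 misses, 1 evictions

Answer: 1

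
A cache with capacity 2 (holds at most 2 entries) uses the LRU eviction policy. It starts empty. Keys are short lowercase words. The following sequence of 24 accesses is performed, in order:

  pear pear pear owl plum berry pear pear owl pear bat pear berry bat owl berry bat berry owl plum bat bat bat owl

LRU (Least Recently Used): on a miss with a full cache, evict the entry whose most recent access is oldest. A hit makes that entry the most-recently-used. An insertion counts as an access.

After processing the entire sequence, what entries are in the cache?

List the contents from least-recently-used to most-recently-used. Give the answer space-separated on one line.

LRU simulation (capacity=2):
  1. access pear: MISS. Cache (LRU->MRU): [pear]
  2. access pear: HIT. Cache (LRU->MRU): [pear]
  3. access pear: HIT. Cache (LRU->MRU): [pear]
  4. access owl: MISS. Cache (LRU->MRU): [pear owl]
  5. access plum: MISS, evict pear. Cache (LRU->MRU): [owl plum]
  6. access berry: MISS, evict owl. Cache (LRU->MRU): [plum berry]
  7. access pear: MISS, evict plum. Cache (LRU->MRU): [berry pear]
  8. access pear: HIT. Cache (LRU->MRU): [berry pear]
  9. access owl: MISS, evict berry. Cache (LRU->MRU): [pear owl]
  10. access pear: HIT. Cache (LRU->MRU): [owl pear]
  11. access bat: MISS, evict owl. Cache (LRU->MRU): [pear bat]
  12. access pear: HIT. Cache (LRU->MRU): [bat pear]
  13. access berry: MISS, evict bat. Cache (LRU->MRU): [pear berry]
  14. access bat: MISS, evict pear. Cache (LRU->MRU): [berry bat]
  15. access owl: MISS, evict berry. Cache (LRU->MRU): [bat owl]
  16. access berry: MISS, evict bat. Cache (LRU->MRU): [owl berry]
  17. access bat: MISS, evict owl. Cache (LRU->MRU): [berry bat]
  18. access berry: HIT. Cache (LRU->MRU): [bat berry]
  19. access owl: MISS, evict bat. Cache (LRU->MRU): [berry owl]
  20. access plum: MISS, evict berry. Cache (LRU->MRU): [owl plum]
  21. access bat: MISS, evict owl. Cache (LRU->MRU): [plum bat]
  22. access bat: HIT. Cache (LRU->MRU): [plum bat]
  23. access bat: HIT. Cache (LRU->MRU): [plum bat]
  24. access owl: MISS, evict plum. Cache (LRU->MRU): [bat owl]
Total: 8 hits, 16 misses, 14 evictions

Answer: bat owl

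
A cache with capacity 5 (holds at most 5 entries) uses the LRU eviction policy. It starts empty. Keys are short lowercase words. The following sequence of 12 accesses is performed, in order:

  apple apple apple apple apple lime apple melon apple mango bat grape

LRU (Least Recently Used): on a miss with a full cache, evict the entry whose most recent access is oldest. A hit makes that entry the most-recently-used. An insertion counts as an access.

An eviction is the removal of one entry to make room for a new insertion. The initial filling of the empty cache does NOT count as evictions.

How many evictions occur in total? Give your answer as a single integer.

LRU simulation (capacity=5):
  1. access apple: MISS. Cache (LRU->MRU): [apple]
  2. access apple: HIT. Cache (LRU->MRU): [apple]
  3. access apple: HIT. Cache (LRU->MRU): [apple]
  4. access apple: HIT. Cache (LRU->MRU): [apple]
  5. access apple: HIT. Cache (LRU->MRU): [apple]
  6. access lime: MISS. Cache (LRU->MRU): [apple lime]
  7. access apple: HIT. Cache (LRU->MRU): [lime apple]
  8. access melon: MISS. Cache (LRU->MRU): [lime apple melon]
  9. access apple: HIT. Cache (LRU->MRU): [lime melon apple]
  10. access mango: MISS. Cache (LRU->MRU): [lime melon apple mango]
  11. access bat: MISS. Cache (LRU->MRU): [lime melon apple mango bat]
  12. access grape: MISS, evict lime. Cache (LRU->MRU): [melon apple mango bat grape]
Total: 6 hits, 6 misses, 1 evictions

Answer: 1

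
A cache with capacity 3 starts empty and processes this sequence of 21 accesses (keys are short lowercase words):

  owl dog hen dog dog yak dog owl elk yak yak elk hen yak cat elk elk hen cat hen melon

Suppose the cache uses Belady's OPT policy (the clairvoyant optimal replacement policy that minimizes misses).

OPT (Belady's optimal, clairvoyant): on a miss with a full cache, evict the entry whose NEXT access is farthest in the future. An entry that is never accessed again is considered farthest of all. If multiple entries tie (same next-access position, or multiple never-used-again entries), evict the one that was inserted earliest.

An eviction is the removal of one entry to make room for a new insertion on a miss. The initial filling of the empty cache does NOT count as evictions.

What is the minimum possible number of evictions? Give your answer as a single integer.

Answer: 5

Derivation:
OPT (Belady) simulation (capacity=3):
  1. access owl: MISS. Cache: [owl]
  2. access dog: MISS. Cache: [owl dog]
  3. access hen: MISS. Cache: [owl dog hen]
  4. access dog: HIT. Next use of dog: step 5. Cache: [owl dog hen]
  5. access dog: HIT. Next use of dog: step 7. Cache: [owl dog hen]
  6. access yak: MISS, evict hen (next use: step 13). Cache: [owl dog yak]
  7. access dog: HIT. Next use of dog: never. Cache: [owl dog yak]
  8. access owl: HIT. Next use of owl: never. Cache: [owl dog yak]
  9. access elk: MISS, evict owl (next use: never). Cache: [dog yak elk]
  10. access yak: HIT. Next use of yak: step 11. Cache: [dog yak elk]
  11. access yak: HIT. Next use of yak: step 14. Cache: [dog yak elk]
  12. access elk: HIT. Next use of elk: step 16. Cache: [dog yak elk]
  13. access hen: MISS, evict dog (next use: never). Cache: [yak elk hen]
  14. access yak: HIT. Next use of yak: never. Cache: [yak elk hen]
  15. access cat: MISS, evict yak (next use: never). Cache: [elk hen cat]
  16. access elk: HIT. Next use of elk: step 17. Cache: [elk hen cat]
  17. access elk: HIT. Next use of elk: never. Cache: [elk hen cat]
  18. access hen: HIT. Next use of hen: step 20. Cache: [elk hen cat]
  19. access cat: HIT. Next use of cat: never. Cache: [elk hen cat]
  20. access hen: HIT. Next use of hen: never. Cache: [elk hen cat]
  21. access melon: MISS, evict elk (next use: never). Cache: [hen cat melon]
Total: 13 hits, 8 misses, 5 evictions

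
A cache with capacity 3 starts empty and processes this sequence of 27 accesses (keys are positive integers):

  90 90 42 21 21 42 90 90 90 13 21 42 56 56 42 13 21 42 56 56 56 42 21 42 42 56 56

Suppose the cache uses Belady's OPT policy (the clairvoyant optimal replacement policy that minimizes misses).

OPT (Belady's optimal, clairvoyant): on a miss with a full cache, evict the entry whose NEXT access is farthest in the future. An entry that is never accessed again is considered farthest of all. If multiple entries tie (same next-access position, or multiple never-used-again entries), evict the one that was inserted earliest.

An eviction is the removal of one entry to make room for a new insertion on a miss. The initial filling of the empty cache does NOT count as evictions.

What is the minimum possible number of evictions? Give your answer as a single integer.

Answer: 3

Derivation:
OPT (Belady) simulation (capacity=3):
  1. access 90: MISS. Cache: [90]
  2. access 90: HIT. Next use of 90: step 7. Cache: [90]
  3. access 42: MISS. Cache: [90 42]
  4. access 21: MISS. Cache: [90 42 21]
  5. access 21: HIT. Next use of 21: step 11. Cache: [90 42 21]
  6. access 42: HIT. Next use of 42: step 12. Cache: [90 42 21]
  7. access 90: HIT. Next use of 90: step 8. Cache: [90 42 21]
  8. access 90: HIT. Next use of 90: step 9. Cache: [90 42 21]
  9. access 90: HIT. Next use of 90: never. Cache: [90 42 21]
  10. access 13: MISS, evict 90 (next use: never). Cache: [42 21 13]
  11. access 21: HIT. Next use of 21: step 17. Cache: [42 21 13]
  12. access 42: HIT. Next use of 42: step 15. Cache: [42 21 13]
  13. access 56: MISS, evict 21 (next use: step 17). Cache: [42 13 56]
  14. access 56: HIT. Next use of 56: step 19. Cache: [42 13 56]
  15. access 42: HIT. Next use of 42: step 18. Cache: [42 13 56]
  16. access 13: HIT. Next use of 13: never. Cache: [42 13 56]
  17. access 21: MISS, evict 13 (next use: never). Cache: [42 56 21]
  18. access 42: HIT. Next use of 42: step 22. Cache: [42 56 21]
  19. access 56: HIT. Next use of 56: step 20. Cache: [42 56 21]
  20. access 56: HIT. Next use of 56: step 21. Cache: [42 56 21]
  21. access 56: HIT. Next use of 56: step 26. Cache: [42 56 21]
  22. access 42: HIT. Next use of 42: step 24. Cache: [42 56 21]
  23. access 21: HIT. Next use of 21: never. Cache: [42 56 21]
  24. access 42: HIT. Next use of 42: step 25. Cache: [42 56 21]
  25. access 42: HIT. Next use of 42: never. Cache: [42 56 21]
  26. access 56: HIT. Next use of 56: step 27. Cache: [42 56 21]
  27. access 56: HIT. Next use of 56: never. Cache: [42 56 21]
Total: 21 hits, 6 misses, 3 evictions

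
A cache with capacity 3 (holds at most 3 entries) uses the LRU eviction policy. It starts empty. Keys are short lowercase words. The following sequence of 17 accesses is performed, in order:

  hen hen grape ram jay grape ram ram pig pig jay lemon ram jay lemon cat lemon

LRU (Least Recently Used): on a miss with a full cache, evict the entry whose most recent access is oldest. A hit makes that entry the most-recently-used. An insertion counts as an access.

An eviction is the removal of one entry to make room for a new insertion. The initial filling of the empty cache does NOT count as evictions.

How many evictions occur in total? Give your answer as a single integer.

LRU simulation (capacity=3):
  1. access hen: MISS. Cache (LRU->MRU): [hen]
  2. access hen: HIT. Cache (LRU->MRU): [hen]
  3. access grape: MISS. Cache (LRU->MRU): [hen grape]
  4. access ram: MISS. Cache (LRU->MRU): [hen grape ram]
  5. access jay: MISS, evict hen. Cache (LRU->MRU): [grape ram jay]
  6. access grape: HIT. Cache (LRU->MRU): [ram jay grape]
  7. access ram: HIT. Cache (LRU->MRU): [jay grape ram]
  8. access ram: HIT. Cache (LRU->MRU): [jay grape ram]
  9. access pig: MISS, evict jay. Cache (LRU->MRU): [grape ram pig]
  10. access pig: HIT. Cache (LRU->MRU): [grape ram pig]
  11. access jay: MISS, evict grape. Cache (LRU->MRU): [ram pig jay]
  12. access lemon: MISS, evict ram. Cache (LRU->MRU): [pig jay lemon]
  13. access ram: MISS, evict pig. Cache (LRU->MRU): [jay lemon ram]
  14. access jay: HIT. Cache (LRU->MRU): [lemon ram jay]
  15. access lemon: HIT. Cache (LRU->MRU): [ram jay lemon]
  16. access cat: MISS, evict ram. Cache (LRU->MRU): [jay lemon cat]
  17. access lemon: HIT. Cache (LRU->MRU): [jay cat lemon]
Total: 8 hits, 9 misses, 6 evictions

Answer: 6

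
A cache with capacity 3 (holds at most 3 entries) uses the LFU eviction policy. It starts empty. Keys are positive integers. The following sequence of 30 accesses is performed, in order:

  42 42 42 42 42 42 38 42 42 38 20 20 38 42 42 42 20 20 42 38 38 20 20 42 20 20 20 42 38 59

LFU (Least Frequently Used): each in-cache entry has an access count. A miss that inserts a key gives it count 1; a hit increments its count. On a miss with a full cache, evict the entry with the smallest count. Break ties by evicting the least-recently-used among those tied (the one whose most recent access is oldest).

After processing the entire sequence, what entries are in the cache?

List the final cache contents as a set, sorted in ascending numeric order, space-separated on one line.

Answer: 20 42 59

Derivation:
LFU simulation (capacity=3):
  1. access 42: MISS. Cache: [42(c=1)]
  2. access 42: HIT, count now 2. Cache: [42(c=2)]
  3. access 42: HIT, count now 3. Cache: [42(c=3)]
  4. access 42: HIT, count now 4. Cache: [42(c=4)]
  5. access 42: HIT, count now 5. Cache: [42(c=5)]
  6. access 42: HIT, count now 6. Cache: [42(c=6)]
  7. access 38: MISS. Cache: [38(c=1) 42(c=6)]
  8. access 42: HIT, count now 7. Cache: [38(c=1) 42(c=7)]
  9. access 42: HIT, count now 8. Cache: [38(c=1) 42(c=8)]
  10. access 38: HIT, count now 2. Cache: [38(c=2) 42(c=8)]
  11. access 20: MISS. Cache: [20(c=1) 38(c=2) 42(c=8)]
  12. access 20: HIT, count now 2. Cache: [38(c=2) 20(c=2) 42(c=8)]
  13. access 38: HIT, count now 3. Cache: [20(c=2) 38(c=3) 42(c=8)]
  14. access 42: HIT, count now 9. Cache: [20(c=2) 38(c=3) 42(c=9)]
  15. access 42: HIT, count now 10. Cache: [20(c=2) 38(c=3) 42(c=10)]
  16. access 42: HIT, count now 11. Cache: [20(c=2) 38(c=3) 42(c=11)]
  17. access 20: HIT, count now 3. Cache: [38(c=3) 20(c=3) 42(c=11)]
  18. access 20: HIT, count now 4. Cache: [38(c=3) 20(c=4) 42(c=11)]
  19. access 42: HIT, count now 12. Cache: [38(c=3) 20(c=4) 42(c=12)]
  20. access 38: HIT, count now 4. Cache: [20(c=4) 38(c=4) 42(c=12)]
  21. access 38: HIT, count now 5. Cache: [20(c=4) 38(c=5) 42(c=12)]
  22. access 20: HIT, count now 5. Cache: [38(c=5) 20(c=5) 42(c=12)]
  23. access 20: HIT, count now 6. Cache: [38(c=5) 20(c=6) 42(c=12)]
  24. access 42: HIT, count now 13. Cache: [38(c=5) 20(c=6) 42(c=13)]
  25. access 20: HIT, count now 7. Cache: [38(c=5) 20(c=7) 42(c=13)]
  26. access 20: HIT, count now 8. Cache: [38(c=5) 20(c=8) 42(c=13)]
  27. access 20: HIT, count now 9. Cache: [38(c=5) 20(c=9) 42(c=13)]
  28. access 42: HIT, count now 14. Cache: [38(c=5) 20(c=9) 42(c=14)]
  29. access 38: HIT, count now 6. Cache: [38(c=6) 20(c=9) 42(c=14)]
  30. access 59: MISS, evict 38(c=6). Cache: [59(c=1) 20(c=9) 42(c=14)]
Total: 26 hits, 4 misses, 1 evictions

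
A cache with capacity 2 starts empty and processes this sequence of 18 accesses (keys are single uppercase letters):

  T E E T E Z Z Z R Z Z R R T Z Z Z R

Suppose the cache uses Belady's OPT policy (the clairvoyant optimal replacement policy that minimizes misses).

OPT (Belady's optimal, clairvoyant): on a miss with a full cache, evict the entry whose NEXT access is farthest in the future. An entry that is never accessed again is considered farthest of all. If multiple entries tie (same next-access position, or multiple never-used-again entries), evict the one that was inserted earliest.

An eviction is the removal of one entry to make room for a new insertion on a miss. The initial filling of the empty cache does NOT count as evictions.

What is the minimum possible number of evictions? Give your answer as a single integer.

OPT (Belady) simulation (capacity=2):
  1. access T: MISS. Cache: [T]
  2. access E: MISS. Cache: [T E]
  3. access E: HIT. Next use of E: step 5. Cache: [T E]
  4. access T: HIT. Next use of T: step 14. Cache: [T E]
  5. access E: HIT. Next use of E: never. Cache: [T E]
  6. access Z: MISS, evict E (next use: never). Cache: [T Z]
  7. access Z: HIT. Next use of Z: step 8. Cache: [T Z]
  8. access Z: HIT. Next use of Z: step 10. Cache: [T Z]
  9. access R: MISS, evict T (next use: step 14). Cache: [Z R]
  10. access Z: HIT. Next use of Z: step 11. Cache: [Z R]
  11. access Z: HIT. Next use of Z: step 15. Cache: [Z R]
  12. access R: HIT. Next use of R: step 13. Cache: [Z R]
  13. access R: HIT. Next use of R: step 18. Cache: [Z R]
  14. access T: MISS, evict R (next use: step 18). Cache: [Z T]
  15. access Z: HIT. Next use of Z: step 16. Cache: [Z T]
  16. access Z: HIT. Next use of Z: step 17. Cache: [Z T]
  17. access Z: HIT. Next use of Z: never. Cache: [Z T]
  18. access R: MISS, evict Z (next use: never). Cache: [T R]
Total: 12 hits, 6 misses, 4 evictions

Answer: 4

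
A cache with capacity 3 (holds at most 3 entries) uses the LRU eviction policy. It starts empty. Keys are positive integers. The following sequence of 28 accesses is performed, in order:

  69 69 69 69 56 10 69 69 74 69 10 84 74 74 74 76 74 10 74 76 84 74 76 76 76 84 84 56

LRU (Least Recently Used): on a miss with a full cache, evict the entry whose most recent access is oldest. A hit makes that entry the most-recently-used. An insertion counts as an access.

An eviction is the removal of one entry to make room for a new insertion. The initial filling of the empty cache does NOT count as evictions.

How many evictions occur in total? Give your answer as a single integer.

Answer: 7

Derivation:
LRU simulation (capacity=3):
  1. access 69: MISS. Cache (LRU->MRU): [69]
  2. access 69: HIT. Cache (LRU->MRU): [69]
  3. access 69: HIT. Cache (LRU->MRU): [69]
  4. access 69: HIT. Cache (LRU->MRU): [69]
  5. access 56: MISS. Cache (LRU->MRU): [69 56]
  6. access 10: MISS. Cache (LRU->MRU): [69 56 10]
  7. access 69: HIT. Cache (LRU->MRU): [56 10 69]
  8. access 69: HIT. Cache (LRU->MRU): [56 10 69]
  9. access 74: MISS, evict 56. Cache (LRU->MRU): [10 69 74]
  10. access 69: HIT. Cache (LRU->MRU): [10 74 69]
  11. access 10: HIT. Cache (LRU->MRU): [74 69 10]
  12. access 84: MISS, evict 74. Cache (LRU->MRU): [69 10 84]
  13. access 74: MISS, evict 69. Cache (LRU->MRU): [10 84 74]
  14. access 74: HIT. Cache (LRU->MRU): [10 84 74]
  15. access 74: HIT. Cache (LRU->MRU): [10 84 74]
  16. access 76: MISS, evict 10. Cache (LRU->MRU): [84 74 76]
  17. access 74: HIT. Cache (LRU->MRU): [84 76 74]
  18. access 10: MISS, evict 84. Cache (LRU->MRU): [76 74 10]
  19. access 74: HIT. Cache (LRU->MRU): [76 10 74]
  20. access 76: HIT. Cache (LRU->MRU): [10 74 76]
  21. access 84: MISS, evict 10. Cache (LRU->MRU): [74 76 84]
  22. access 74: HIT. Cache (LRU->MRU): [76 84 74]
  23. access 76: HIT. Cache (LRU->MRU): [84 74 76]
  24. access 76: HIT. Cache (LRU->MRU): [84 74 76]
  25. access 76: HIT. Cache (LRU->MRU): [84 74 76]
  26. access 84: HIT. Cache (LRU->MRU): [74 76 84]
  27. access 84: HIT. Cache (LRU->MRU): [74 76 84]
  28. access 56: MISS, evict 74. Cache (LRU->MRU): [76 84 56]
Total: 18 hits, 10 misses, 7 evictions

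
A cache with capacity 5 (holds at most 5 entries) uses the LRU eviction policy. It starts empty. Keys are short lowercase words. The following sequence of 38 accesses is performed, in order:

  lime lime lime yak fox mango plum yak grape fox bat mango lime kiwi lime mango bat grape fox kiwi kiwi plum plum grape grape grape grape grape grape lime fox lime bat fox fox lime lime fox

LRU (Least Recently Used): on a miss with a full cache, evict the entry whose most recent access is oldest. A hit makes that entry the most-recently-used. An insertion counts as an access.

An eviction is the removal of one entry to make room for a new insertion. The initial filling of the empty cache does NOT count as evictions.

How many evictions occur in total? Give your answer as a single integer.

Answer: 11

Derivation:
LRU simulation (capacity=5):
  1. access lime: MISS. Cache (LRU->MRU): [lime]
  2. access lime: HIT. Cache (LRU->MRU): [lime]
  3. access lime: HIT. Cache (LRU->MRU): [lime]
  4. access yak: MISS. Cache (LRU->MRU): [lime yak]
  5. access fox: MISS. Cache (LRU->MRU): [lime yak fox]
  6. access mango: MISS. Cache (LRU->MRU): [lime yak fox mango]
  7. access plum: MISS. Cache (LRU->MRU): [lime yak fox mango plum]
  8. access yak: HIT. Cache (LRU->MRU): [lime fox mango plum yak]
  9. access grape: MISS, evict lime. Cache (LRU->MRU): [fox mango plum yak grape]
  10. access fox: HIT. Cache (LRU->MRU): [mango plum yak grape fox]
  11. access bat: MISS, evict mango. Cache (LRU->MRU): [plum yak grape fox bat]
  12. access mango: MISS, evict plum. Cache (LRU->MRU): [yak grape fox bat mango]
  13. access lime: MISS, evict yak. Cache (LRU->MRU): [grape fox bat mango lime]
  14. access kiwi: MISS, evict grape. Cache (LRU->MRU): [fox bat mango lime kiwi]
  15. access lime: HIT. Cache (LRU->MRU): [fox bat mango kiwi lime]
  16. access mango: HIT. Cache (LRU->MRU): [fox bat kiwi lime mango]
  17. access bat: HIT. Cache (LRU->MRU): [fox kiwi lime mango bat]
  18. access grape: MISS, evict fox. Cache (LRU->MRU): [kiwi lime mango bat grape]
  19. access fox: MISS, evict kiwi. Cache (LRU->MRU): [lime mango bat grape fox]
  20. access kiwi: MISS, evict lime. Cache (LRU->MRU): [mango bat grape fox kiwi]
  21. access kiwi: HIT. Cache (LRU->MRU): [mango bat grape fox kiwi]
  22. access plum: MISS, evict mango. Cache (LRU->MRU): [bat grape fox kiwi plum]
  23. access plum: HIT. Cache (LRU->MRU): [bat grape fox kiwi plum]
  24. access grape: HIT. Cache (LRU->MRU): [bat fox kiwi plum grape]
  25. access grape: HIT. Cache (LRU->MRU): [bat fox kiwi plum grape]
  26. access grape: HIT. Cache (LRU->MRU): [bat fox kiwi plum grape]
  27. access grape: HIT. Cache (LRU->MRU): [bat fox kiwi plum grape]
  28. access grape: HIT. Cache (LRU->MRU): [bat fox kiwi plum grape]
  29. access grape: HIT. Cache (LRU->MRU): [bat fox kiwi plum grape]
  30. access lime: MISS, evict bat. Cache (LRU->MRU): [fox kiwi plum grape lime]
  31. access fox: HIT. Cache (LRU->MRU): [kiwi plum grape lime fox]
  32. access lime: HIT. Cache (LRU->MRU): [kiwi plum grape fox lime]
  33. access bat: MISS, evict kiwi. Cache (LRU->MRU): [plum grape fox lime bat]
  34. access fox: HIT. Cache (LRU->MRU): [plum grape lime bat fox]
  35. access fox: HIT. Cache (LRU->MRU): [plum grape lime bat fox]
  36. access lime: HIT. Cache (LRU->MRU): [plum grape bat fox lime]
  37. access lime: HIT. Cache (LRU->MRU): [plum grape bat fox lime]
  38. access fox: HIT. Cache (LRU->MRU): [plum grape bat lime fox]
Total: 22 hits, 16 misses, 11 evictions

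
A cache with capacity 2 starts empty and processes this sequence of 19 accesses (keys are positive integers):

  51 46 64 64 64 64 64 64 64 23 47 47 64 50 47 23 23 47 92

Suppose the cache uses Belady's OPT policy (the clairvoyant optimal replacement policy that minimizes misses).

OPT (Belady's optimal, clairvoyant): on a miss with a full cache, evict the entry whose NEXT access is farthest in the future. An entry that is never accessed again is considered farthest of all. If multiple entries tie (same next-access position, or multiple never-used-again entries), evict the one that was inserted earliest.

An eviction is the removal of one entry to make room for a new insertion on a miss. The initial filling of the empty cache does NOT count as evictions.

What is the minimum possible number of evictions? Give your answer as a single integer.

OPT (Belady) simulation (capacity=2):
  1. access 51: MISS. Cache: [51]
  2. access 46: MISS. Cache: [51 46]
  3. access 64: MISS, evict 51 (next use: never). Cache: [46 64]
  4. access 64: HIT. Next use of 64: step 5. Cache: [46 64]
  5. access 64: HIT. Next use of 64: step 6. Cache: [46 64]
  6. access 64: HIT. Next use of 64: step 7. Cache: [46 64]
  7. access 64: HIT. Next use of 64: step 8. Cache: [46 64]
  8. access 64: HIT. Next use of 64: step 9. Cache: [46 64]
  9. access 64: HIT. Next use of 64: step 13. Cache: [46 64]
  10. access 23: MISS, evict 46 (next use: never). Cache: [64 23]
  11. access 47: MISS, evict 23 (next use: step 16). Cache: [64 47]
  12. access 47: HIT. Next use of 47: step 15. Cache: [64 47]
  13. access 64: HIT. Next use of 64: never. Cache: [64 47]
  14. access 50: MISS, evict 64 (next use: never). Cache: [47 50]
  15. access 47: HIT. Next use of 47: step 18. Cache: [47 50]
  16. access 23: MISS, evict 50 (next use: never). Cache: [47 23]
  17. access 23: HIT. Next use of 23: never. Cache: [47 23]
  18. access 47: HIT. Next use of 47: never. Cache: [47 23]
  19. access 92: MISS, evict 47 (next use: never). Cache: [23 92]
Total: 11 hits, 8 misses, 6 evictions

Answer: 6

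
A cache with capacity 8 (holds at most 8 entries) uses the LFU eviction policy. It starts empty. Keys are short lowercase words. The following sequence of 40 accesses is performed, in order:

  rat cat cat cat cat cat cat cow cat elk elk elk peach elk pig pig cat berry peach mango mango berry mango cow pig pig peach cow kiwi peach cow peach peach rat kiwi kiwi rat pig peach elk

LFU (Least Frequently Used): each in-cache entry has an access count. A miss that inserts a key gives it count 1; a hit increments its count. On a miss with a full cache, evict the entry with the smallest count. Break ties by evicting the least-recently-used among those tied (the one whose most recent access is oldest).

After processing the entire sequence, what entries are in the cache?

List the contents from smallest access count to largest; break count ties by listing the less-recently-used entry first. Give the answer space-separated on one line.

LFU simulation (capacity=8):
  1. access rat: MISS. Cache: [rat(c=1)]
  2. access cat: MISS. Cache: [rat(c=1) cat(c=1)]
  3. access cat: HIT, count now 2. Cache: [rat(c=1) cat(c=2)]
  4. access cat: HIT, count now 3. Cache: [rat(c=1) cat(c=3)]
  5. access cat: HIT, count now 4. Cache: [rat(c=1) cat(c=4)]
  6. access cat: HIT, count now 5. Cache: [rat(c=1) cat(c=5)]
  7. access cat: HIT, count now 6. Cache: [rat(c=1) cat(c=6)]
  8. access cow: MISS. Cache: [rat(c=1) cow(c=1) cat(c=6)]
  9. access cat: HIT, count now 7. Cache: [rat(c=1) cow(c=1) cat(c=7)]
  10. access elk: MISS. Cache: [rat(c=1) cow(c=1) elk(c=1) cat(c=7)]
  11. access elk: HIT, count now 2. Cache: [rat(c=1) cow(c=1) elk(c=2) cat(c=7)]
  12. access elk: HIT, count now 3. Cache: [rat(c=1) cow(c=1) elk(c=3) cat(c=7)]
  13. access peach: MISS. Cache: [rat(c=1) cow(c=1) peach(c=1) elk(c=3) cat(c=7)]
  14. access elk: HIT, count now 4. Cache: [rat(c=1) cow(c=1) peach(c=1) elk(c=4) cat(c=7)]
  15. access pig: MISS. Cache: [rat(c=1) cow(c=1) peach(c=1) pig(c=1) elk(c=4) cat(c=7)]
  16. access pig: HIT, count now 2. Cache: [rat(c=1) cow(c=1) peach(c=1) pig(c=2) elk(c=4) cat(c=7)]
  17. access cat: HIT, count now 8. Cache: [rat(c=1) cow(c=1) peach(c=1) pig(c=2) elk(c=4) cat(c=8)]
  18. access berry: MISS. Cache: [rat(c=1) cow(c=1) peach(c=1) berry(c=1) pig(c=2) elk(c=4) cat(c=8)]
  19. access peach: HIT, count now 2. Cache: [rat(c=1) cow(c=1) berry(c=1) pig(c=2) peach(c=2) elk(c=4) cat(c=8)]
  20. access mango: MISS. Cache: [rat(c=1) cow(c=1) berry(c=1) mango(c=1) pig(c=2) peach(c=2) elk(c=4) cat(c=8)]
  21. access mango: HIT, count now 2. Cache: [rat(c=1) cow(c=1) berry(c=1) pig(c=2) peach(c=2) mango(c=2) elk(c=4) cat(c=8)]
  22. access berry: HIT, count now 2. Cache: [rat(c=1) cow(c=1) pig(c=2) peach(c=2) mango(c=2) berry(c=2) elk(c=4) cat(c=8)]
  23. access mango: HIT, count now 3. Cache: [rat(c=1) cow(c=1) pig(c=2) peach(c=2) berry(c=2) mango(c=3) elk(c=4) cat(c=8)]
  24. access cow: HIT, count now 2. Cache: [rat(c=1) pig(c=2) peach(c=2) berry(c=2) cow(c=2) mango(c=3) elk(c=4) cat(c=8)]
  25. access pig: HIT, count now 3. Cache: [rat(c=1) peach(c=2) berry(c=2) cow(c=2) mango(c=3) pig(c=3) elk(c=4) cat(c=8)]
  26. access pig: HIT, count now 4. Cache: [rat(c=1) peach(c=2) berry(c=2) cow(c=2) mango(c=3) elk(c=4) pig(c=4) cat(c=8)]
  27. access peach: HIT, count now 3. Cache: [rat(c=1) berry(c=2) cow(c=2) mango(c=3) peach(c=3) elk(c=4) pig(c=4) cat(c=8)]
  28. access cow: HIT, count now 3. Cache: [rat(c=1) berry(c=2) mango(c=3) peach(c=3) cow(c=3) elk(c=4) pig(c=4) cat(c=8)]
  29. access kiwi: MISS, evict rat(c=1). Cache: [kiwi(c=1) berry(c=2) mango(c=3) peach(c=3) cow(c=3) elk(c=4) pig(c=4) cat(c=8)]
  30. access peach: HIT, count now 4. Cache: [kiwi(c=1) berry(c=2) mango(c=3) cow(c=3) elk(c=4) pig(c=4) peach(c=4) cat(c=8)]
  31. access cow: HIT, count now 4. Cache: [kiwi(c=1) berry(c=2) mango(c=3) elk(c=4) pig(c=4) peach(c=4) cow(c=4) cat(c=8)]
  32. access peach: HIT, count now 5. Cache: [kiwi(c=1) berry(c=2) mango(c=3) elk(c=4) pig(c=4) cow(c=4) peach(c=5) cat(c=8)]
  33. access peach: HIT, count now 6. Cache: [kiwi(c=1) berry(c=2) mango(c=3) elk(c=4) pig(c=4) cow(c=4) peach(c=6) cat(c=8)]
  34. access rat: MISS, evict kiwi(c=1). Cache: [rat(c=1) berry(c=2) mango(c=3) elk(c=4) pig(c=4) cow(c=4) peach(c=6) cat(c=8)]
  35. access kiwi: MISS, evict rat(c=1). Cache: [kiwi(c=1) berry(c=2) mango(c=3) elk(c=4) pig(c=4) cow(c=4) peach(c=6) cat(c=8)]
  36. access kiwi: HIT, count now 2. Cache: [berry(c=2) kiwi(c=2) mango(c=3) elk(c=4) pig(c=4) cow(c=4) peach(c=6) cat(c=8)]
  37. access rat: MISS, evict berry(c=2). Cache: [rat(c=1) kiwi(c=2) mango(c=3) elk(c=4) pig(c=4) cow(c=4) peach(c=6) cat(c=8)]
  38. access pig: HIT, count now 5. Cache: [rat(c=1) kiwi(c=2) mango(c=3) elk(c=4) cow(c=4) pig(c=5) peach(c=6) cat(c=8)]
  39. access peach: HIT, count now 7. Cache: [rat(c=1) kiwi(c=2) mango(c=3) elk(c=4) cow(c=4) pig(c=5) peach(c=7) cat(c=8)]
  40. access elk: HIT, count now 5. Cache: [rat(c=1) kiwi(c=2) mango(c=3) cow(c=4) pig(c=5) elk(c=5) peach(c=7) cat(c=8)]
Total: 28 hits, 12 misses, 4 evictions

Answer: rat kiwi mango cow pig elk peach cat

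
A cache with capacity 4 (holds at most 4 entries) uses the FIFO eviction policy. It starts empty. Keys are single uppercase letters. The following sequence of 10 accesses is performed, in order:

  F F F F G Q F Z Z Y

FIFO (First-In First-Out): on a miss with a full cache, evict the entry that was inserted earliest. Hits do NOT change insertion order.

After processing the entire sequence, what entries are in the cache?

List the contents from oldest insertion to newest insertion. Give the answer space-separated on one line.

Answer: G Q Z Y

Derivation:
FIFO simulation (capacity=4):
  1. access F: MISS. Cache (old->new): [F]
  2. access F: HIT. Cache (old->new): [F]
  3. access F: HIT. Cache (old->new): [F]
  4. access F: HIT. Cache (old->new): [F]
  5. access G: MISS. Cache (old->new): [F G]
  6. access Q: MISS. Cache (old->new): [F G Q]
  7. access F: HIT. Cache (old->new): [F G Q]
  8. access Z: MISS. Cache (old->new): [F G Q Z]
  9. access Z: HIT. Cache (old->new): [F G Q Z]
  10. access Y: MISS, evict F. Cache (old->new): [G Q Z Y]
Total: 5 hits, 5 misses, 1 evictions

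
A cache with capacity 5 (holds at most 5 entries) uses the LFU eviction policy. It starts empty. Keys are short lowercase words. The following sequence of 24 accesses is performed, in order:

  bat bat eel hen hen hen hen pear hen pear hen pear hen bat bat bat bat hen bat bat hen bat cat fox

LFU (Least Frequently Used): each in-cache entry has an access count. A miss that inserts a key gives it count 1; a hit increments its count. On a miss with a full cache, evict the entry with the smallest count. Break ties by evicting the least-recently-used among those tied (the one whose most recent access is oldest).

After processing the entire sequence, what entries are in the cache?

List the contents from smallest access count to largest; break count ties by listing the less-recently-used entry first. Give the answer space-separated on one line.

LFU simulation (capacity=5):
  1. access bat: MISS. Cache: [bat(c=1)]
  2. access bat: HIT, count now 2. Cache: [bat(c=2)]
  3. access eel: MISS. Cache: [eel(c=1) bat(c=2)]
  4. access hen: MISS. Cache: [eel(c=1) hen(c=1) bat(c=2)]
  5. access hen: HIT, count now 2. Cache: [eel(c=1) bat(c=2) hen(c=2)]
  6. access hen: HIT, count now 3. Cache: [eel(c=1) bat(c=2) hen(c=3)]
  7. access hen: HIT, count now 4. Cache: [eel(c=1) bat(c=2) hen(c=4)]
  8. access pear: MISS. Cache: [eel(c=1) pear(c=1) bat(c=2) hen(c=4)]
  9. access hen: HIT, count now 5. Cache: [eel(c=1) pear(c=1) bat(c=2) hen(c=5)]
  10. access pear: HIT, count now 2. Cache: [eel(c=1) bat(c=2) pear(c=2) hen(c=5)]
  11. access hen: HIT, count now 6. Cache: [eel(c=1) bat(c=2) pear(c=2) hen(c=6)]
  12. access pear: HIT, count now 3. Cache: [eel(c=1) bat(c=2) pear(c=3) hen(c=6)]
  13. access hen: HIT, count now 7. Cache: [eel(c=1) bat(c=2) pear(c=3) hen(c=7)]
  14. access bat: HIT, count now 3. Cache: [eel(c=1) pear(c=3) bat(c=3) hen(c=7)]
  15. access bat: HIT, count now 4. Cache: [eel(c=1) pear(c=3) bat(c=4) hen(c=7)]
  16. access bat: HIT, count now 5. Cache: [eel(c=1) pear(c=3) bat(c=5) hen(c=7)]
  17. access bat: HIT, count now 6. Cache: [eel(c=1) pear(c=3) bat(c=6) hen(c=7)]
  18. access hen: HIT, count now 8. Cache: [eel(c=1) pear(c=3) bat(c=6) hen(c=8)]
  19. access bat: HIT, count now 7. Cache: [eel(c=1) pear(c=3) bat(c=7) hen(c=8)]
  20. access bat: HIT, count now 8. Cache: [eel(c=1) pear(c=3) hen(c=8) bat(c=8)]
  21. access hen: HIT, count now 9. Cache: [eel(c=1) pear(c=3) bat(c=8) hen(c=9)]
  22. access bat: HIT, count now 9. Cache: [eel(c=1) pear(c=3) hen(c=9) bat(c=9)]
  23. access cat: MISS. Cache: [eel(c=1) cat(c=1) pear(c=3) hen(c=9) bat(c=9)]
  24. access fox: MISS, evict eel(c=1). Cache: [cat(c=1) fox(c=1) pear(c=3) hen(c=9) bat(c=9)]
Total: 18 hits, 6 misses, 1 evictions

Answer: cat fox pear hen bat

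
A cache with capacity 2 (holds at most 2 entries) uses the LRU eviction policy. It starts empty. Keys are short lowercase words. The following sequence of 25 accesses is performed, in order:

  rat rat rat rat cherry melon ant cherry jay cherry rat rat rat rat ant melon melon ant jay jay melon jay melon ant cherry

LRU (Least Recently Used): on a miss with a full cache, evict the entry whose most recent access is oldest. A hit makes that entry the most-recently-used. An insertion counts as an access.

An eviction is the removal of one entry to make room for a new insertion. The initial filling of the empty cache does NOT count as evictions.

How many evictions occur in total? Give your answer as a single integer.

Answer: 11

Derivation:
LRU simulation (capacity=2):
  1. access rat: MISS. Cache (LRU->MRU): [rat]
  2. access rat: HIT. Cache (LRU->MRU): [rat]
  3. access rat: HIT. Cache (LRU->MRU): [rat]
  4. access rat: HIT. Cache (LRU->MRU): [rat]
  5. access cherry: MISS. Cache (LRU->MRU): [rat cherry]
  6. access melon: MISS, evict rat. Cache (LRU->MRU): [cherry melon]
  7. access ant: MISS, evict cherry. Cache (LRU->MRU): [melon ant]
  8. access cherry: MISS, evict melon. Cache (LRU->MRU): [ant cherry]
  9. access jay: MISS, evict ant. Cache (LRU->MRU): [cherry jay]
  10. access cherry: HIT. Cache (LRU->MRU): [jay cherry]
  11. access rat: MISS, evict jay. Cache (LRU->MRU): [cherry rat]
  12. access rat: HIT. Cache (LRU->MRU): [cherry rat]
  13. access rat: HIT. Cache (LRU->MRU): [cherry rat]
  14. access rat: HIT. Cache (LRU->MRU): [cherry rat]
  15. access ant: MISS, evict cherry. Cache (LRU->MRU): [rat ant]
  16. access melon: MISS, evict rat. Cache (LRU->MRU): [ant melon]
  17. access melon: HIT. Cache (LRU->MRU): [ant melon]
  18. access ant: HIT. Cache (LRU->MRU): [melon ant]
  19. access jay: MISS, evict melon. Cache (LRU->MRU): [ant jay]
  20. access jay: HIT. Cache (LRU->MRU): [ant jay]
  21. access melon: MISS, evict ant. Cache (LRU->MRU): [jay melon]
  22. access jay: HIT. Cache (LRU->MRU): [melon jay]
  23. access melon: HIT. Cache (LRU->MRU): [jay melon]
  24. access ant: MISS, evict jay. Cache (LRU->MRU): [melon ant]
  25. access cherry: MISS, evict melon. Cache (LRU->MRU): [ant cherry]
Total: 12 hits, 13 misses, 11 evictions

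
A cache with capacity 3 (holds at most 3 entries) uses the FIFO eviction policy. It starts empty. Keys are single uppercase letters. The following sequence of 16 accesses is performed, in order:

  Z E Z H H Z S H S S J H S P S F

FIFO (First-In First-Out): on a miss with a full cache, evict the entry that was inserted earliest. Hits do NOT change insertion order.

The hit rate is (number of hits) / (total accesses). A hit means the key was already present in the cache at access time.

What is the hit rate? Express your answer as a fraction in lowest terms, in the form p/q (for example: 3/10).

Answer: 9/16

Derivation:
FIFO simulation (capacity=3):
  1. access Z: MISS. Cache (old->new): [Z]
  2. access E: MISS. Cache (old->new): [Z E]
  3. access Z: HIT. Cache (old->new): [Z E]
  4. access H: MISS. Cache (old->new): [Z E H]
  5. access H: HIT. Cache (old->new): [Z E H]
  6. access Z: HIT. Cache (old->new): [Z E H]
  7. access S: MISS, evict Z. Cache (old->new): [E H S]
  8. access H: HIT. Cache (old->new): [E H S]
  9. access S: HIT. Cache (old->new): [E H S]
  10. access S: HIT. Cache (old->new): [E H S]
  11. access J: MISS, evict E. Cache (old->new): [H S J]
  12. access H: HIT. Cache (old->new): [H S J]
  13. access S: HIT. Cache (old->new): [H S J]
  14. access P: MISS, evict H. Cache (old->new): [S J P]
  15. access S: HIT. Cache (old->new): [S J P]
  16. access F: MISS, evict S. Cache (old->new): [J P F]
Total: 9 hits, 7 misses, 4 evictions

Hit rate = 9/16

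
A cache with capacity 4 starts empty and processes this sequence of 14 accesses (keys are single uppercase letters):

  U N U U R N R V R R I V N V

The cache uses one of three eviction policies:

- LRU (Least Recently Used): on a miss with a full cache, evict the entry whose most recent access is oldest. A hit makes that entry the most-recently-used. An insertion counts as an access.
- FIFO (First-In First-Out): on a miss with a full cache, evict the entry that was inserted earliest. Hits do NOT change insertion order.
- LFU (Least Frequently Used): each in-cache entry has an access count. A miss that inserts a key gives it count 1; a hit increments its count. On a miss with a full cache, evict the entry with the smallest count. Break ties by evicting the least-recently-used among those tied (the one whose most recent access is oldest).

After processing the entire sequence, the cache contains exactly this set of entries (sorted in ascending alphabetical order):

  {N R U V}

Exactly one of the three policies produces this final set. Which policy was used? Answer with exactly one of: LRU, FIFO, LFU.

Simulating under each policy and comparing final sets:
  LRU: final set = {I N R V} -> differs
  FIFO: final set = {I N R V} -> differs
  LFU: final set = {N R U V} -> MATCHES target
Only LFU produces the target set.

Answer: LFU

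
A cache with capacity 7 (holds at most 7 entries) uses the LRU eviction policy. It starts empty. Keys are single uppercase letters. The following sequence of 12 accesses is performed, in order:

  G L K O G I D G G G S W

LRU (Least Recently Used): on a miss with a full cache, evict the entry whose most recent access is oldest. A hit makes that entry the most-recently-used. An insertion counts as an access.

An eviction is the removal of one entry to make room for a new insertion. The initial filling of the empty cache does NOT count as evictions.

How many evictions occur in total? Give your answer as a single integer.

LRU simulation (capacity=7):
  1. access G: MISS. Cache (LRU->MRU): [G]
  2. access L: MISS. Cache (LRU->MRU): [G L]
  3. access K: MISS. Cache (LRU->MRU): [G L K]
  4. access O: MISS. Cache (LRU->MRU): [G L K O]
  5. access G: HIT. Cache (LRU->MRU): [L K O G]
  6. access I: MISS. Cache (LRU->MRU): [L K O G I]
  7. access D: MISS. Cache (LRU->MRU): [L K O G I D]
  8. access G: HIT. Cache (LRU->MRU): [L K O I D G]
  9. access G: HIT. Cache (LRU->MRU): [L K O I D G]
  10. access G: HIT. Cache (LRU->MRU): [L K O I D G]
  11. access S: MISS. Cache (LRU->MRU): [L K O I D G S]
  12. access W: MISS, evict L. Cache (LRU->MRU): [K O I D G S W]
Total: 4 hits, 8 misses, 1 evictions

Answer: 1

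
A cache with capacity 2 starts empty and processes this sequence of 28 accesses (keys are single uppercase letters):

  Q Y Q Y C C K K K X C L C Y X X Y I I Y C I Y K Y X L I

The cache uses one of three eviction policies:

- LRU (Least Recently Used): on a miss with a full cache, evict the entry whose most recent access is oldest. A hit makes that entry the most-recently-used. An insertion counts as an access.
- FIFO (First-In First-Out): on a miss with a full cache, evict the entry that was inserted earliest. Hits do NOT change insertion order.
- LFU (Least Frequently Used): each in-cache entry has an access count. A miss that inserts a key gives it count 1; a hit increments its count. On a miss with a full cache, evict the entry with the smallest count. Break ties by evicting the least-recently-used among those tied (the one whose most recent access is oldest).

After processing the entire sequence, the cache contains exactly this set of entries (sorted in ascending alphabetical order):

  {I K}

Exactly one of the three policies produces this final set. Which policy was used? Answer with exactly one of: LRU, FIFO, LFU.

Simulating under each policy and comparing final sets:
  LRU: final set = {I L} -> differs
  FIFO: final set = {I L} -> differs
  LFU: final set = {I K} -> MATCHES target
Only LFU produces the target set.

Answer: LFU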